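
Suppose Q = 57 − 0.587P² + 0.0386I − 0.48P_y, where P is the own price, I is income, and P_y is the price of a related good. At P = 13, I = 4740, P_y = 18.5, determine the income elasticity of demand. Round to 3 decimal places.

Q = 57 − 0.587(13)² + 0.0386(4740) − 0.48(18.5) = 57 − 99.203 + 182.964 − 8.88 = 131.881.
∂Q/∂I = +0.0386, so E_I = 0.0386·(4740/131.881) ≈ 1.387.
E_I > 1: normal good (luxury).

1.387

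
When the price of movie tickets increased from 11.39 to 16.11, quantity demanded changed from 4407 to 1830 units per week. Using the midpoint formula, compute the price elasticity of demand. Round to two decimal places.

-2.41

%Δq = (1830 − 4407)/[(4407 + 1830)/2] = -2577/3118.5 ≈ -0.8264.
%Δp = (16.11 − 11.39)/[(11.39 + 16.11)/2] = 4.72/13.75 ≈ 0.3433.
Arc elasticity E = %Δq/%Δp ≈ -0.8264/0.3433 ≈ -2.41.
|E| > 1: demand is elastic over this range.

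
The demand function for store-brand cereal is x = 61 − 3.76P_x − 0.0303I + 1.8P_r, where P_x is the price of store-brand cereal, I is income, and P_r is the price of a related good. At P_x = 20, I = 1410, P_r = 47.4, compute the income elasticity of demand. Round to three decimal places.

-1.504

Substituting, x = 61 − 3.76(20) − 0.0303(1410) + 1.8(47.4) = 61 − 75.2 − 42.723 + 85.32 = 28.397.
∂x/∂I = −0.0303, so E_I = -0.0303·(1410/28.397) ≈ -1.504.
E_I < 0: inferior good.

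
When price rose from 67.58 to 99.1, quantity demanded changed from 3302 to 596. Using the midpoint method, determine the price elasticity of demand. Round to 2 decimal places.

%ΔQ = (596 − 3302)/[(3302 + 596)/2] = -2706/1949 ≈ -1.3884.
%ΔP = (99.1 − 67.58)/[(67.58 + 99.1)/2] = 31.52/83.34 ≈ 0.3782.
Arc elasticity E = %ΔQ/%ΔP ≈ -1.3884/0.3782 ≈ -3.67.
|E| > 1: demand is elastic over this range.

-3.67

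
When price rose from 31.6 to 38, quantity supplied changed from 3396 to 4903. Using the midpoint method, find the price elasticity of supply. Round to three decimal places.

%ΔQ = (4903 − 3396)/[(3396 + 4903)/2] = 1507/4149.5 ≈ 0.3632.
%ΔP = (38 − 31.6)/[(31.6 + 38)/2] = 6.4/34.8 ≈ 0.1839.
Arc elasticity E = %ΔQ/%ΔP ≈ 0.3632/0.1839 ≈ 1.975.
|E| > 1: supply is elastic over this range.

1.975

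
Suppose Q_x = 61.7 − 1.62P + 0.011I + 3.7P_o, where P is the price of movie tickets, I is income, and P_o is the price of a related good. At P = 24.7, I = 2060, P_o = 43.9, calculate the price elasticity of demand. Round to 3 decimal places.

-0.194

Q_x = 61.7 − 1.62(24.7) + 0.011(2060) + 3.7(43.9) = 61.7 − 40.014 + 22.66 + 162.43 = 206.776.
∂Q_x/∂P = −1.62, so E_p = (−1.62)·(24.7/206.776) ≈ -0.194.
|E_p| < 1: demand is inelastic.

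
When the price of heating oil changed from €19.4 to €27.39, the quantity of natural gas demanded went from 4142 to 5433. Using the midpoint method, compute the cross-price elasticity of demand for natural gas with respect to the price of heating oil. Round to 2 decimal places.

%ΔQ_x = (5433 − 4142)/[(4142+5433)/2] = 1291/4787.5 ≈ 0.2697.
%ΔP_y = (27.39 − 19.4)/[(19.4+27.39)/2] ≈ 0.3415.
E_xy = 0.2697/0.3415 ≈ 0.79.
E_xy > 0, so natural gas and heating oil are substitutes.

0.79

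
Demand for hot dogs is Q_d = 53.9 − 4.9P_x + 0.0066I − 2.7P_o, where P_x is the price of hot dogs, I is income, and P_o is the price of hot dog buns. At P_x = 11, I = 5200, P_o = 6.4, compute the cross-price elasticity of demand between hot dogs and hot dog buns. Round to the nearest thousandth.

-1.014

At the given point, Q_d = 53.9 − 4.9(11) + 0.0066(5200) − 2.7(6.4) = 53.9 − 53.9 + 34.32 − 17.28 = 17.04.
∂Q_d/∂P_o = −2.7, so E_xy = -2.7·(6.4/17.04) ≈ -1.014.
E_xy < 0: the goods are complements.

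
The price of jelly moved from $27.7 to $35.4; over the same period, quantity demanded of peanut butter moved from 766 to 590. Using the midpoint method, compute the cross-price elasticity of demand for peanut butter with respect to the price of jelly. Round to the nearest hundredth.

%ΔQ_x = (590 − 766)/[(766+590)/2] = -176/678 ≈ -0.2596.
%ΔP_y = (35.4 − 27.7)/[(27.7+35.4)/2] ≈ 0.2441.
E_xy = -0.2596/0.2441 ≈ -1.06.
E_xy < 0, so peanut butter and jelly are complements.

-1.06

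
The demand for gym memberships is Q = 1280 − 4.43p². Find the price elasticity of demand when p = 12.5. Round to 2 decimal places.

At p = 12.5, Q = 587.8125.
dQ/dp = −2·4.43·p = −110.75.
Point elasticity E = (dQ/dp)·(p/Q) = -110.75 × 12.5/587.8125 ≈ -2.36.
|E| > 1, so demand is elastic at this price.

-2.36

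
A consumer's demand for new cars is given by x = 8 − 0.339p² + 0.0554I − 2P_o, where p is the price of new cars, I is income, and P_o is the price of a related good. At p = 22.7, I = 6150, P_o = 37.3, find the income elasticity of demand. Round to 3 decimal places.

Substituting, x = 8 − 0.339(22.7)² + 0.0554(6150) − 2(37.3) = 8 − 174.6833 + 340.71 − 74.6 = 99.4267.
∂x/∂I = +0.0554, so E_I = 0.0554·(6150/99.4267) ≈ 3.427.
E_I > 1: normal good (luxury).

3.427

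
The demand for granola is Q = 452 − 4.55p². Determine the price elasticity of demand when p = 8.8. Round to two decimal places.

At p = 8.8, Q = 99.648.
dQ/dp = −2·4.55·p = −80.08.
Point elasticity E = (dQ/dp)·(p/Q) = -80.08 × 8.8/99.648 ≈ -7.07.
|E| > 1, so demand is elastic at this price.

-7.07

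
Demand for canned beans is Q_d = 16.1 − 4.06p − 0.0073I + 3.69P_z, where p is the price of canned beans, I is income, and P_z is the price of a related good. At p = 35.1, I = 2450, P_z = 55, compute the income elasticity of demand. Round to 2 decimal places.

Substituting, Q_d = 16.1 − 4.06(35.1) − 0.0073(2450) + 3.69(55) = 16.1 − 142.506 − 17.885 + 202.95 = 58.659.
∂Q_d/∂I = −0.0073, so E_I = -0.0073·(2450/58.659) ≈ -0.30.
E_I < 0: inferior good.

-0.30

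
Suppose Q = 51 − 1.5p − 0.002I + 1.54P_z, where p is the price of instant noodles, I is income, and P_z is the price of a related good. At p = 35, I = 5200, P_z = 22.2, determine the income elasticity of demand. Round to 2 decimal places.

At the given point, Q = 51 − 1.5(35) − 0.002(5200) + 1.54(22.2) = 51 − 52.5 − 10.4 + 34.188 = 22.288.
∂Q/∂I = −0.002, so E_I = -0.002·(5200/22.288) ≈ -0.47.
E_I < 0: inferior good.

-0.47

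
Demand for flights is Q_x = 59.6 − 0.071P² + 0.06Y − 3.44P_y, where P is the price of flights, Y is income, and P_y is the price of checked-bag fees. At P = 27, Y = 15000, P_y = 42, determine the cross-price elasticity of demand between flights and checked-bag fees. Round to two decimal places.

Substituting, Q_x = 59.6 − 0.071(27)² + 0.06(15000) − 3.44(42) = 59.6 − 51.759 + 900 − 144.48 = 763.361.
∂Q_x/∂P_y = −3.44, so E_xy = -3.44·(42/763.361) ≈ -0.19.
E_xy < 0: the goods are complements.

-0.19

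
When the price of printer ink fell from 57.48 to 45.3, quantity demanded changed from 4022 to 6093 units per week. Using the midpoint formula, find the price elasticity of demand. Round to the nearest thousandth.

%ΔQ = (6093 − 4022)/[(4022 + 6093)/2] = 2071/5057.5 ≈ 0.4095.
%ΔP = (45.3 − 57.48)/[(57.48 + 45.3)/2] = -12.18/51.39 ≈ -0.2370.
Arc elasticity E = %ΔQ/%ΔP ≈ 0.4095/-0.2370 ≈ -1.728.
|E| > 1: demand is elastic over this range.

-1.728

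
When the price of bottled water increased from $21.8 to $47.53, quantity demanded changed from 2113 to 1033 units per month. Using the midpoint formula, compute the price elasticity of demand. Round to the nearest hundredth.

-0.93

%ΔQ = (1033 − 2113)/[(2113 + 1033)/2] = -1080/1573 ≈ -0.6866.
%ΔP = (47.53 − 21.8)/[(21.8 + 47.53)/2] = 25.73/34.665 ≈ 0.7422.
Arc elasticity E = %ΔQ/%ΔP ≈ -0.6866/0.7422 ≈ -0.93.
|E| < 1: demand is inelastic over this range.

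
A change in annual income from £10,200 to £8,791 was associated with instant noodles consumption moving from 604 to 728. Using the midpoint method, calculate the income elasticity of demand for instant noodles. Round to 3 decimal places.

-1.255

%ΔQ = (728 − 604)/[(604+728)/2] = 124/666 ≈ 0.1862.
%ΔM = (8,791 − 10,200)/[(10,200+8,791)/2] = -1409/9495.5 ≈ -0.1484.
E_I = %ΔQ/%ΔM ≈ -1.255.
E_I < 0: inferior good.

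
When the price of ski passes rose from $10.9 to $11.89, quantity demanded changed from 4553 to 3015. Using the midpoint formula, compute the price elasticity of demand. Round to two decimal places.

%ΔQ = (3015 − 4553)/[(4553 + 3015)/2] = -1538/3784 ≈ -0.4064.
%ΔP = (11.89 − 10.9)/[(10.9 + 11.89)/2] = 0.99/11.395 ≈ 0.0869.
Arc elasticity E = %ΔQ/%ΔP ≈ -0.4064/0.0869 ≈ -4.68.
|E| > 1: demand is elastic over this range.

-4.68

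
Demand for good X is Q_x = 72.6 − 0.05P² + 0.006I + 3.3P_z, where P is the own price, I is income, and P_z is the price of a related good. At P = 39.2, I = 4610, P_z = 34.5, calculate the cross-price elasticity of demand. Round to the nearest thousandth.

Substituting, Q_x = 72.6 − 0.05(39.2)² + 0.006(4610) + 3.3(34.5) = 72.6 − 76.832 + 27.66 + 113.85 = 137.278.
∂Q_x/∂P_z = +3.3, so E_xy = 3.3·(34.5/137.278) ≈ 0.829.
E_xy > 0: the goods are substitutes.

0.829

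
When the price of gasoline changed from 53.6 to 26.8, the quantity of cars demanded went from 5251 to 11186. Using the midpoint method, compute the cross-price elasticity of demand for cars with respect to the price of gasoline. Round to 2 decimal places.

%ΔQ_x = (11186 − 5251)/[(5251+11186)/2] = 5935/8218.5 ≈ 0.7222.
%ΔP_y = (26.8 − 53.6)/[(53.6+26.8)/2] ≈ -0.6667.
E_xy = 0.7222/-0.6667 ≈ -1.08.
E_xy < 0, so cars and gasoline are complements.

-1.08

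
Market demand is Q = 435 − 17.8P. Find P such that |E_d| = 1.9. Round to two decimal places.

Set −bP/(a − bP) = −1.9 ⇒ bP = 1.9(a − bP) ⇒ bP(1+1.9) = 1.9·a.
P = 1.9·435/(17.8·2.9) ≈ 16.01.

16.01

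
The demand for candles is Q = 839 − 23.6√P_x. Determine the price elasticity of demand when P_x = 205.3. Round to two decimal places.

-0.34

At P_x = 205.3, Q = 500.8523.
dQ/dP_x = −23.6/(2√P_x) = −23.6/(2·14.3283).
Point elasticity E = (dQ/dP_x)·(P_x/Q) = -0.8235 × 205.3/500.8523 ≈ -0.34.
|E| < 1, so demand is inelastic at this price.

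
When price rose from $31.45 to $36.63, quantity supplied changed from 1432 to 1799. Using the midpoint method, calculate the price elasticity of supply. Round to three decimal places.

%Δq = (1799 − 1432)/[(1432 + 1799)/2] = 367/1615.5 ≈ 0.2272.
%Δp = (36.63 − 31.45)/[(31.45 + 36.63)/2] = 5.18/34.04 ≈ 0.1522.
Arc elasticity E = %Δq/%Δp ≈ 0.2272/0.1522 ≈ 1.493.
|E| > 1: supply is elastic over this range.

1.493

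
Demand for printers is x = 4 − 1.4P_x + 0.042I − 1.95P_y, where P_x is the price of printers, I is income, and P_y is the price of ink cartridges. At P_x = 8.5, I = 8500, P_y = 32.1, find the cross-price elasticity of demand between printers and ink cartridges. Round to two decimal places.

-0.22

First evaluate x: 4 − 1.4(8.5) + 0.042(8500) − 1.95(32.1) = 4 − 11.9 + 357 − 62.595 = 286.505.
∂x/∂P_y = −1.95, so E_xy = -1.95·(32.1/286.505) ≈ -0.22.
E_xy < 0: the goods are complements.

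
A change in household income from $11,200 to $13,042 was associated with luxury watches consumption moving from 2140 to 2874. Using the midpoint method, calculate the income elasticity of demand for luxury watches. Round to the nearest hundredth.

1.93

%ΔQ = (2874 − 2140)/[(2140+2874)/2] = 734/2507 ≈ 0.2928.
%ΔI = (13,042 − 11,200)/[(11,200+13,042)/2] = 1842/12121 ≈ 0.1520.
E_I = %ΔQ/%ΔI ≈ 1.93.
E_I > 1: normal good (luxury).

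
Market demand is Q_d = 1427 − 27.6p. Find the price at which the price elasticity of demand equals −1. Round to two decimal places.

For linear demand Q_d = a − bp, E = −bp/(a − bp). |E| = 1 ⇒ bp = a − bp ⇒ p = a/(2b).
p = 1427/(2·27.6) ≈ 25.85.

25.85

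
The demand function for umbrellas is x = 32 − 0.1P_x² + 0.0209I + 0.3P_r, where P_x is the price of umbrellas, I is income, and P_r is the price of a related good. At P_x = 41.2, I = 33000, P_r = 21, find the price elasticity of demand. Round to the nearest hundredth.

First evaluate x: 32 − 0.1(41.2)² + 0.0209(33000) + 0.3(21) = 32 − 169.744 + 689.7 + 6.3 = 558.256.
∂x/∂P_x = −2·0.1·P_x = -8.24, so E_p = -8.24·(41.2/558.256) ≈ -0.61.
|E_p| < 1: demand is inelastic.

-0.61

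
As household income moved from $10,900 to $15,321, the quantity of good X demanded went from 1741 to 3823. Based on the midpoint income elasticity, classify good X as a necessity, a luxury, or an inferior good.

%ΔQ = (3823 − 1741)/[(1741+3823)/2] = 2082/2782 ≈ 0.7484.
%ΔI = (15,321 − 10,900)/[(10,900+15,321)/2] = 4421/13110.5 ≈ 0.3372.
E_I = %ΔQ/%ΔI ≈ 2.219.
E_I > 1: normal good (luxury).

luxury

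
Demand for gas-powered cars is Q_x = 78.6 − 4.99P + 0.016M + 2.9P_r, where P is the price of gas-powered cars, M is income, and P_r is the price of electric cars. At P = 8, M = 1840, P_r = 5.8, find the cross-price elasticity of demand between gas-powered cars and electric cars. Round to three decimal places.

Substituting, Q_x = 78.6 − 4.99(8) + 0.016(1840) + 2.9(5.8) = 78.6 − 39.92 + 29.44 + 16.82 = 84.94.
∂Q_x/∂P_r = +2.9, so E_xy = 2.9·(5.8/84.94) ≈ 0.198.
E_xy > 0: the goods are substitutes.

0.198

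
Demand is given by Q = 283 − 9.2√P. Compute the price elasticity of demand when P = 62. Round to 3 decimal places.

At P = 62, Q = 210.5591.
dQ/dP = −9.2/(2√P) = −9.2/(2·7.874).
Point elasticity E = (dQ/dP)·(P/Q) = -0.5842 × 62/210.5591 ≈ -0.172.
|E| < 1, so demand is inelastic at this price.

-0.172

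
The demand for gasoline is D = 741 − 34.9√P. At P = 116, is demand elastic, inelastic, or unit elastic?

inelastic

At P = 116, D = 365.1155.
dD/dP = −34.9/(2√P) = −34.9/(2·10.7703).
Point elasticity E = (dD/dP)·(P/D) = -1.6202 × 116/365.1155 ≈ -0.515.
|E| ≈ 0.515 < 1, so demand is inelastic.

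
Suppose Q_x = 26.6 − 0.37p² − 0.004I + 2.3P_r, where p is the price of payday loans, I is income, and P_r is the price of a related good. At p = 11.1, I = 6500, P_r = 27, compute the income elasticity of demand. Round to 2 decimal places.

At the given point, Q_x = 26.6 − 0.37(11.1)² − 0.004(6500) + 2.3(27) = 26.6 − 45.5877 − 26 + 62.1 = 17.1123.
∂Q_x/∂I = −0.004, so E_I = -0.004·(6500/17.1123) ≈ -1.52.
E_I < 0: inferior good.

-1.52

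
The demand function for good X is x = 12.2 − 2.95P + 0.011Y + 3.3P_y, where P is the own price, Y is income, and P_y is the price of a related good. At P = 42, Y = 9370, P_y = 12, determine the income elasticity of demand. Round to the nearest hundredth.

Evaluating quantity at (P, Y, P_y) gives x = 12.2 − 2.95(42) + 0.011(9370) + 3.3(12) = 12.2 − 123.9 + 103.07 + 39.6 = 30.97.
∂x/∂Y = +0.011, so E_I = 0.011·(9370/30.97) ≈ 3.33.
E_I > 1: normal good (luxury).

3.33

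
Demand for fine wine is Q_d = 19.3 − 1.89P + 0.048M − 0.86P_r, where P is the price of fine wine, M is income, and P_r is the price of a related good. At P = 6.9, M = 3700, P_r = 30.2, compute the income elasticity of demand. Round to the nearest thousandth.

1.125

Substituting, Q_d = 19.3 − 1.89(6.9) + 0.048(3700) − 0.86(30.2) = 19.3 − 13.041 + 177.6 − 25.972 = 157.887.
∂Q_d/∂M = +0.048, so E_I = 0.048·(3700/157.887) ≈ 1.125.
E_I > 1: normal good (luxury).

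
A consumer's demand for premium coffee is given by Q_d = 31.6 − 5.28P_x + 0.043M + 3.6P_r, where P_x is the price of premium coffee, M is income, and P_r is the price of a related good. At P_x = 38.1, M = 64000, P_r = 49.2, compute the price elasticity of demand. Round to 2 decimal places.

-0.07

First evaluate Q_d: 31.6 − 5.28(38.1) + 0.043(64000) + 3.6(49.2) = 31.6 − 201.168 + 2752 + 177.12 = 2759.552.
∂Q_d/∂P_x = −5.28, so E_p = (−5.28)·(38.1/2759.552) ≈ -0.07.
|E_p| < 1: demand is inelastic.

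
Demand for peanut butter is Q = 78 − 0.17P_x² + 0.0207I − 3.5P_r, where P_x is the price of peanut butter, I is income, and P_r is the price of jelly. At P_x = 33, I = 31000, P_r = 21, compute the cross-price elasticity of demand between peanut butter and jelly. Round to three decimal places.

-0.159

Substituting, Q = 78 − 0.17(33)² + 0.0207(31000) − 3.5(21) = 78 − 185.13 + 641.7 − 73.5 = 461.07.
∂Q/∂P_r = −3.5, so E_xy = -3.5·(21/461.07) ≈ -0.159.
E_xy < 0: the goods are complements.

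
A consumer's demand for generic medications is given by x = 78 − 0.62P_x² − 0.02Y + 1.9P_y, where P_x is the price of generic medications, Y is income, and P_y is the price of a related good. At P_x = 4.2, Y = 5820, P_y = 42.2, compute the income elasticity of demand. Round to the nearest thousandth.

First evaluate x: 78 − 0.62(4.2)² − 0.02(5820) + 1.9(42.2) = 78 − 10.9368 − 116.4 + 80.18 = 30.8432.
∂x/∂Y = −0.02, so E_I = -0.02·(5820/30.8432) ≈ -3.774.
E_I < 0: inferior good.

-3.774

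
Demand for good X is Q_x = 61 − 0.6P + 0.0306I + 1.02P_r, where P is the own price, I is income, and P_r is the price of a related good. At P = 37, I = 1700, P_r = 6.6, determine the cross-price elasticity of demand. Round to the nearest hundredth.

First evaluate Q_x: 61 − 0.6(37) + 0.0306(1700) + 1.02(6.6) = 61 − 22.2 + 52.02 + 6.732 = 97.552.
∂Q_x/∂P_r = +1.02, so E_xy = 1.02·(6.6/97.552) ≈ 0.07.
E_xy > 0: the goods are substitutes.

0.07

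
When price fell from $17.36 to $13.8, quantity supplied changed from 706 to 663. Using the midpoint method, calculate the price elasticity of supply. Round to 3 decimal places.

%Δq = (663 − 706)/[(706 + 663)/2] = -43/684.5 ≈ -0.0628.
%ΔP = (13.8 − 17.36)/[(17.36 + 13.8)/2] = -3.56/15.58 ≈ -0.2285.
Arc elasticity E = %Δq/%ΔP ≈ -0.0628/-0.2285 ≈ 0.275.
|E| < 1: supply is inelastic over this range.

0.275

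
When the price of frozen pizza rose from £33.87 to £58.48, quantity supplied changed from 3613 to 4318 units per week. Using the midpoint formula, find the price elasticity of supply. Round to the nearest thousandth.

%ΔQ = (4318 − 3613)/[(3613 + 4318)/2] = 705/3965.5 ≈ 0.1778.
%Δp = (58.48 − 33.87)/[(33.87 + 58.48)/2] = 24.61/46.175 ≈ 0.5330.
Arc elasticity E = %ΔQ/%Δp ≈ 0.1778/0.5330 ≈ 0.334.
|E| < 1: supply is inelastic over this range.

0.334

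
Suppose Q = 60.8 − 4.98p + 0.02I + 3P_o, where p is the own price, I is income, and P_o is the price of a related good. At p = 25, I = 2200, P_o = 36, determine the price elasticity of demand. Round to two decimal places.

-1.41

Substituting, Q = 60.8 − 4.98(25) + 0.02(2200) + 3(36) = 60.8 − 124.5 + 44 + 108 = 88.3.
∂Q/∂p = −4.98, so E_p = (−4.98)·(25/88.3) ≈ -1.41.
|E_p| > 1: demand is elastic.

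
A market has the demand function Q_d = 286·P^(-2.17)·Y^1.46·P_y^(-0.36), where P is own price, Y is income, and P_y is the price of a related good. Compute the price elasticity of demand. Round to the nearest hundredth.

-2.17

For a Cobb–Douglas (constant-elasticity) form Q_d = A·P^α·…, the elasticity with respect to P equals the exponent α at every point.
Here the exponent on P is -2.17, so the price elasticity of demand is -2.17.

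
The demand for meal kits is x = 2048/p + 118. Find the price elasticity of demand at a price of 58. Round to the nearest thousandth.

-0.230

At p = 58, x = 153.3103.
dx/dp = −2048/p² = −0.6088.
Point elasticity E = (dx/dp)·(p/x) = -0.6088 × 58/153.3103 ≈ -0.230.
|E| < 1, so demand is inelastic at this price.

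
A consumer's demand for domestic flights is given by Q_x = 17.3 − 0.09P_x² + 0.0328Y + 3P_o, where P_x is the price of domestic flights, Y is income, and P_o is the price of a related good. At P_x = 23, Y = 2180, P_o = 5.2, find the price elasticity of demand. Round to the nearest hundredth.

Substituting, Q_x = 17.3 − 0.09(23)² + 0.0328(2180) + 3(5.2) = 17.3 − 47.61 + 71.504 + 15.6 = 56.794.
∂Q_x/∂P_x = −2·0.09·P_x = -4.14, so E_p = -4.14·(23/56.794) ≈ -1.68.
|E_p| > 1: demand is elastic.

-1.68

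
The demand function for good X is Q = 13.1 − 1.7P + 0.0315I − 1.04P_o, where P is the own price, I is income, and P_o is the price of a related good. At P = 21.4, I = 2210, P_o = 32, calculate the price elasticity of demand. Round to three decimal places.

-2.787

Evaluating quantity at (P, I, P_o) gives Q = 13.1 − 1.7(21.4) + 0.0315(2210) − 1.04(32) = 13.1 − 36.38 + 69.615 − 33.28 = 13.055.
∂Q/∂P = −1.7, so E_p = (−1.7)·(21.4/13.055) ≈ -2.787.
|E_p| > 1: demand is elastic.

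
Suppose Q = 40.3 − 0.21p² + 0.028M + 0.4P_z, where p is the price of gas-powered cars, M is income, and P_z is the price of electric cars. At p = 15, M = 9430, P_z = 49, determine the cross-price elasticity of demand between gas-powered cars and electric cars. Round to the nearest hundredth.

0.07

Evaluating quantity at (p, M, P_z) gives Q = 40.3 − 0.21(15)² + 0.028(9430) + 0.4(49) = 40.3 − 47.25 + 264.04 + 19.6 = 276.69.
∂Q/∂P_z = +0.4, so E_xy = 0.4·(49/276.69) ≈ 0.07.
E_xy > 0: the goods are substitutes.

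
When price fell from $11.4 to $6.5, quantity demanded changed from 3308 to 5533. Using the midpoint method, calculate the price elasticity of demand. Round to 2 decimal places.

%ΔQ = (5533 − 3308)/[(3308 + 5533)/2] = 2225/4420.5 ≈ 0.5033.
%ΔP = (6.5 − 11.4)/[(11.4 + 6.5)/2] = -4.9/8.95 ≈ -0.5475.
Arc elasticity E = %ΔQ/%ΔP ≈ 0.5033/-0.5475 ≈ -0.92.
|E| < 1: demand is inelastic over this range.

-0.92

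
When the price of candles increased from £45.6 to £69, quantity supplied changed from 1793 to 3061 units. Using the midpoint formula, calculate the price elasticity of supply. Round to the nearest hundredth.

%ΔQ = (3061 − 1793)/[(1793 + 3061)/2] = 1268/2427 ≈ 0.5225.
%ΔP = (69 − 45.6)/[(45.6 + 69)/2] = 23.4/57.3 ≈ 0.4084.
Arc elasticity E = %ΔQ/%ΔP ≈ 0.5225/0.4084 ≈ 1.28.
|E| > 1: supply is elastic over this range.

1.28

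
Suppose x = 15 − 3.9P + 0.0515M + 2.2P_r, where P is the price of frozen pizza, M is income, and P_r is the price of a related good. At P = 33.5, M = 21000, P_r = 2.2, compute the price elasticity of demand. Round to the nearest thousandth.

At the given point, x = 15 − 3.9(33.5) + 0.0515(21000) + 2.2(2.2) = 15 − 130.65 + 1081.5 + 4.84 = 970.69.
∂x/∂P = −3.9, so E_p = (−3.9)·(33.5/970.69) ≈ -0.135.
|E_p| < 1: demand is inelastic.

-0.135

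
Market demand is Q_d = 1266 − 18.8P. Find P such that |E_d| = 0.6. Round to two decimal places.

25.25

Set −bP/(a − bP) = −0.6 ⇒ bP = 0.6(a − bP) ⇒ bP(1+0.6) = 0.6·a.
P = 0.6·1266/(18.8·1.6) ≈ 25.25.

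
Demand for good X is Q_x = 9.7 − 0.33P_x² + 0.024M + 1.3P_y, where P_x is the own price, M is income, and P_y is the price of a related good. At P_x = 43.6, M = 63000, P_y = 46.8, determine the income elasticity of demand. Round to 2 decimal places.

Evaluating quantity at (P_x, M, P_y) gives Q_x = 9.7 − 0.33(43.6)² + 0.024(63000) + 1.3(46.8) = 9.7 − 627.3168 + 1512 + 60.84 = 955.2232.
∂Q_x/∂M = +0.024, so E_I = 0.024·(63000/955.2232) ≈ 1.58.
E_I > 1: normal good (luxury).

1.58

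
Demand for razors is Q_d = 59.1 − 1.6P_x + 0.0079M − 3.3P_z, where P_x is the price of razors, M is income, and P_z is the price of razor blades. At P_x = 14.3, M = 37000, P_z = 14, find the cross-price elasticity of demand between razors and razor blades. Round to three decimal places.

First evaluate Q_d: 59.1 − 1.6(14.3) + 0.0079(37000) − 3.3(14) = 59.1 − 22.88 + 292.3 − 46.2 = 282.32.
∂Q_d/∂P_z = −3.3, so E_xy = -3.3·(14/282.32) ≈ -0.164.
E_xy < 0: the goods are complements.

-0.164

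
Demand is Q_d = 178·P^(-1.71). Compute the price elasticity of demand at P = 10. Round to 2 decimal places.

-1.71

For a Cobb–Douglas (constant-elasticity) form Q_d = A·P^α·…, the elasticity with respect to P equals the exponent α at every point.
Here the exponent on P is -1.71, so the price elasticity of demand is -1.71.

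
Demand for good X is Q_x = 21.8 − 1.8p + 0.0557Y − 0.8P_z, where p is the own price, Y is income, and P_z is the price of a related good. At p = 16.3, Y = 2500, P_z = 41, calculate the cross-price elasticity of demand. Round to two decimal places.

-0.33

Substituting, Q_x = 21.8 − 1.8(16.3) + 0.0557(2500) − 0.8(41) = 21.8 − 29.34 + 139.25 − 32.8 = 98.91.
∂Q_x/∂P_z = −0.8, so E_xy = -0.8·(41/98.91) ≈ -0.33.
E_xy < 0: the goods are complements.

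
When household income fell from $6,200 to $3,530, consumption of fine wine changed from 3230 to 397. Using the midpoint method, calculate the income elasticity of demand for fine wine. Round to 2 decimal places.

%ΔQ = (397 − 3230)/[(3230+397)/2] = -2833/1813.5 ≈ -1.5622.
%ΔI = (3,530 − 6,200)/[(6,200+3,530)/2] = -2670/4865 ≈ -0.5488.
E_I = %ΔQ/%ΔI ≈ 2.85.
E_I > 1: normal good (luxury).

2.85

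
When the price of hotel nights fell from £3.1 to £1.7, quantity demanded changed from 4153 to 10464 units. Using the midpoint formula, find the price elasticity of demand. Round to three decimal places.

%Δq = (10464 − 4153)/[(4153 + 10464)/2] = 6311/7308.5 ≈ 0.8635.
%ΔP = (1.7 − 3.1)/[(3.1 + 1.7)/2] = -1.4/2.4 ≈ -0.5833.
Arc elasticity E = %Δq/%ΔP ≈ 0.8635/-0.5833 ≈ -1.480.
|E| > 1: demand is elastic over this range.

-1.480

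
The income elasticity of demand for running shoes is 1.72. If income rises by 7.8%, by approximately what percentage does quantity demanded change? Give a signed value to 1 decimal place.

13.4

%ΔQ ≈ E × %ΔI = (1.72) × (7.8%) ≈ 13.4%.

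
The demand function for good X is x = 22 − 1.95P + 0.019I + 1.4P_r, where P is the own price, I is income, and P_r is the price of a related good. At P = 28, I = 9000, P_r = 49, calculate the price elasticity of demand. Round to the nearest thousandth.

-0.264

x = 22 − 1.95(28) + 0.019(9000) + 1.4(49) = 22 − 54.6 + 171 + 68.6 = 207.
∂x/∂P = −1.95, so E_p = (−1.95)·(28/207) ≈ -0.264.
|E_p| < 1: demand is inelastic.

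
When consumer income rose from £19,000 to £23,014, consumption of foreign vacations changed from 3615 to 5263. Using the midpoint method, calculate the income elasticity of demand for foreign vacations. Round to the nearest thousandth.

%ΔQ = (5263 − 3615)/[(3615+5263)/2] = 1648/4439 ≈ 0.3713.
%ΔI = (23,014 − 19,000)/[(19,000+23,014)/2] = 4014/21007 ≈ 0.1911.
E_I = %ΔQ/%ΔI ≈ 1.943.
E_I > 1: normal good (luxury).

1.943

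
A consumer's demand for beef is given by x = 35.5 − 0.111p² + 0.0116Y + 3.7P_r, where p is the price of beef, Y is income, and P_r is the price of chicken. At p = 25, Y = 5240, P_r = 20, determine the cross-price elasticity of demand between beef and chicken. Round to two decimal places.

Evaluating quantity at (p, Y, P_r) gives x = 35.5 − 0.111(25)² + 0.0116(5240) + 3.7(20) = 35.5 − 69.375 + 60.784 + 74 = 100.909.
∂x/∂P_r = +3.7, so E_xy = 3.7·(20/100.909) ≈ 0.73.
E_xy > 0: the goods are substitutes.

0.73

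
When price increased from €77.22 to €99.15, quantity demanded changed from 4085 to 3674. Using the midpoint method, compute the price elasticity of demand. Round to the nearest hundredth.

%Δq = (3674 − 4085)/[(4085 + 3674)/2] = -411/3879.5 ≈ -0.1059.
%ΔP = (99.15 − 77.22)/[(77.22 + 99.15)/2] = 21.93/88.185 ≈ 0.2487.
Arc elasticity E = %Δq/%ΔP ≈ -0.1059/0.2487 ≈ -0.43.
|E| < 1: demand is inelastic over this range.

-0.43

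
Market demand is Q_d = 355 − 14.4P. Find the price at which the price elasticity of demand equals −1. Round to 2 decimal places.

For linear demand Q_d = a − bP, E = −bP/(a − bP). |E| = 1 ⇒ bP = a − bP ⇒ P = a/(2b).
P = 355/(2·14.4) ≈ 12.33.

12.33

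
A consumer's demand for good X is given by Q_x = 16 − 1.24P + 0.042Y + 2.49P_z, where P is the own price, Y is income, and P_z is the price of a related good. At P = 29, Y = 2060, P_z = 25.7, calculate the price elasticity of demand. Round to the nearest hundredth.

Q_x = 16 − 1.24(29) + 0.042(2060) + 2.49(25.7) = 16 − 35.96 + 86.52 + 63.993 = 130.553.
∂Q_x/∂P = −1.24, so E_p = (−1.24)·(29/130.553) ≈ -0.28.
|E_p| < 1: demand is inelastic.

-0.28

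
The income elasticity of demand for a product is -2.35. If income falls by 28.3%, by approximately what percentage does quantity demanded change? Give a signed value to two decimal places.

%ΔQ ≈ E × %ΔI = (-2.35) × (-28.3%) ≈ 66.51%.

66.51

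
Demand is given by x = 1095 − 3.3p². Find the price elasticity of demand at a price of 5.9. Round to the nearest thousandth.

-0.234

At p = 5.9, x = 980.127.
dx/dp = −2·3.3·p = −38.94.
Point elasticity E = (dx/dp)·(p/x) = -38.94 × 5.9/980.127 ≈ -0.234.
|E| < 1, so demand is inelastic at this price.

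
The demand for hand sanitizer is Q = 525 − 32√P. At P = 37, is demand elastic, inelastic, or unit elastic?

At P = 37, Q = 330.3516.
dQ/dP = −32/(2√P) = −32/(2·6.0828).
Point elasticity E = (dQ/dP)·(P/Q) = -2.6304 × 37/330.3516 ≈ -0.295.
|E| ≈ 0.295 < 1, so demand is inelastic.

inelastic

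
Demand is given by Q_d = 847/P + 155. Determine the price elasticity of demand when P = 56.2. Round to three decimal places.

-0.089

At P = 56.2, Q_d = 170.0712.
dQ_d/dP = −847/P² = −0.2682.
Point elasticity E = (dQ_d/dP)·(P/Q_d) = -0.2682 × 56.2/170.0712 ≈ -0.089.
|E| < 1, so demand is inelastic at this price.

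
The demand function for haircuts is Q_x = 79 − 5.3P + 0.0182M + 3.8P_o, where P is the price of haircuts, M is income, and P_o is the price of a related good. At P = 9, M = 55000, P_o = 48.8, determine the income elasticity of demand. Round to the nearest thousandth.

0.822

First evaluate Q_x: 79 − 5.3(9) + 0.0182(55000) + 3.8(48.8) = 79 − 47.7 + 1001 + 185.44 = 1217.74.
∂Q_x/∂M = +0.0182, so E_I = 0.0182·(55000/1217.74) ≈ 0.822.
E_I ∈ (0,1): normal good (necessity).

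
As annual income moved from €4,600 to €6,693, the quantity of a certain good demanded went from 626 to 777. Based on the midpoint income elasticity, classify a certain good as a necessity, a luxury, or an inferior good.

necessity

%ΔQ = (777 − 626)/[(626+777)/2] = 151/701.5 ≈ 0.2153.
%ΔI = (6,693 − 4,600)/[(4,600+6,693)/2] = 2093/5646.5 ≈ 0.3707.
E_I = %ΔQ/%ΔI ≈ 0.581.
E_I ∈ (0,1): normal good (necessity).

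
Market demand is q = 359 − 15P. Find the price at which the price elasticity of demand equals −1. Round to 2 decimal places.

11.97

For linear demand q = a − bP, E = −bP/(a − bP). |E| = 1 ⇒ bP = a − bP ⇒ P = a/(2b).
P = 359/(2·15) ≈ 11.97.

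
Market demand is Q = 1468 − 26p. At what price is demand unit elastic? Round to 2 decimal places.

For linear demand Q = a − bp, E = −bp/(a − bp). |E| = 1 ⇒ bp = a − bp ⇒ p = a/(2b).
p = 1468/(2·26) ≈ 28.23.

28.23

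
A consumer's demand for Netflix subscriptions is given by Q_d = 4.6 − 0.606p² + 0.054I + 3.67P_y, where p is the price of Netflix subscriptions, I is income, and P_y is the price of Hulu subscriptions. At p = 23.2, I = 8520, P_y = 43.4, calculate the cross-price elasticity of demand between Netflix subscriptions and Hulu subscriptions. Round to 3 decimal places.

Q_d = 4.6 − 0.606(23.2)² + 0.054(8520) + 3.67(43.4) = 4.6 − 326.1734 + 460.08 + 159.278 = 297.7846.
∂Q_d/∂P_y = +3.67, so E_xy = 3.67·(43.4/297.7846) ≈ 0.535.
E_xy > 0: the goods are substitutes.

0.535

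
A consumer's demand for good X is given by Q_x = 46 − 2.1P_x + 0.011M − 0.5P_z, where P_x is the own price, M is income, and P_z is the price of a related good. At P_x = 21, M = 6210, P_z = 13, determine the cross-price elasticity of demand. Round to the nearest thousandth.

At the given point, Q_x = 46 − 2.1(21) + 0.011(6210) − 0.5(13) = 46 − 44.1 + 68.31 − 6.5 = 63.71.
∂Q_x/∂P_z = −0.5, so E_xy = -0.5·(13/63.71) ≈ -0.102.
E_xy < 0: the goods are complements.

-0.102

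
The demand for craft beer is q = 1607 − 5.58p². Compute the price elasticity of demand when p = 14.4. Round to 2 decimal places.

At p = 14.4, q = 449.9312.
dq/dp = −2·5.58·p = −160.704.
Point elasticity E = (dq/dp)·(p/q) = -160.704 × 14.4/449.9312 ≈ -5.14.
|E| > 1, so demand is elastic at this price.

-5.14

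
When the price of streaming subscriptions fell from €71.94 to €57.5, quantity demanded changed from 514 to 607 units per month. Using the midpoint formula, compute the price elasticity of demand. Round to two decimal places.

%Δq = (607 − 514)/[(514 + 607)/2] = 93/560.5 ≈ 0.1659.
%Δp = (57.5 − 71.94)/[(71.94 + 57.5)/2] = -14.44/64.72 ≈ -0.2231.
Arc elasticity E = %Δq/%Δp ≈ 0.1659/-0.2231 ≈ -0.74.
|E| < 1: demand is inelastic over this range.

-0.74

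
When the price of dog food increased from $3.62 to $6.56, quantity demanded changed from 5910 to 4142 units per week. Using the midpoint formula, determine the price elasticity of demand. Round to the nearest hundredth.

-0.61

%Δq = (4142 − 5910)/[(5910 + 4142)/2] = -1768/5026 ≈ -0.3518.
%Δp = (6.56 − 3.62)/[(3.62 + 6.56)/2] = 2.94/5.09 ≈ 0.5776.
Arc elasticity E = %Δq/%Δp ≈ -0.3518/0.5776 ≈ -0.61.
|E| < 1: demand is inelastic over this range.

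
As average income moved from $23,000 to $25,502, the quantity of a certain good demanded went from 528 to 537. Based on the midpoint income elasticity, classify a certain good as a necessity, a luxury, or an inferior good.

necessity

%ΔQ = (537 − 528)/[(528+537)/2] = 9/532.5 ≈ 0.0169.
%ΔI = (25,502 − 23,000)/[(23,000+25,502)/2] = 2502/24251 ≈ 0.1032.
E_I = %ΔQ/%ΔI ≈ 0.164.
E_I ∈ (0,1): normal good (necessity).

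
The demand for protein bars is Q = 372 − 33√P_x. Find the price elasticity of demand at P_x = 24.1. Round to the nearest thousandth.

-0.386

At P_x = 24.1, Q = 209.9972.
dQ/dP_x = −33/(2√P_x) = −33/(2·4.9092).
Point elasticity E = (dQ/dP_x)·(P_x/Q) = -3.3611 × 24.1/209.9972 ≈ -0.386.
|E| < 1, so demand is inelastic at this price.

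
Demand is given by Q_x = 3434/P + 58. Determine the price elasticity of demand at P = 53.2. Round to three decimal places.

-0.527

At P = 53.2, Q_x = 122.5489.
dQ_x/dP = −3434/P² = −1.2133.
Point elasticity E = (dQ_x/dP)·(P/Q_x) = -1.2133 × 53.2/122.5489 ≈ -0.527.
|E| < 1, so demand is inelastic at this price.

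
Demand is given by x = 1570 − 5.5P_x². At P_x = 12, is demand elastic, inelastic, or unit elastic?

elastic

At P_x = 12, x = 778.
dx/dP_x = −2·5.5·P_x = −132.
Point elasticity E = (dx/dP_x)·(P_x/x) = -132 × 12/778 ≈ -2.036.
|E| ≈ 2.036 > 1, so demand is elastic.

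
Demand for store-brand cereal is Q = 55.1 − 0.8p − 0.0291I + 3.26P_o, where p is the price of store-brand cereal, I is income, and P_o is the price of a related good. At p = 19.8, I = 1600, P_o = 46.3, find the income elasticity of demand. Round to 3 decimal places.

Evaluating quantity at (p, I, P_o) gives Q = 55.1 − 0.8(19.8) − 0.0291(1600) + 3.26(46.3) = 55.1 − 15.84 − 46.56 + 150.938 = 143.638.
∂Q/∂I = −0.0291, so E_I = -0.0291·(1600/143.638) ≈ -0.324.
E_I < 0: inferior good.

-0.324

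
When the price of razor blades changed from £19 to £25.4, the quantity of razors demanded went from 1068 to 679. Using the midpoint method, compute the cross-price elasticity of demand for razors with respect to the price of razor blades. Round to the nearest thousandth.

%ΔQ_x = (679 − 1068)/[(1068+679)/2] = -389/873.5 ≈ -0.4453.
%ΔP_y = (25.4 − 19)/[(19+25.4)/2] ≈ 0.2883.
E_xy = -0.4453/0.2883 ≈ -1.545.
E_xy < 0, so razors and razor blades are complements.

-1.545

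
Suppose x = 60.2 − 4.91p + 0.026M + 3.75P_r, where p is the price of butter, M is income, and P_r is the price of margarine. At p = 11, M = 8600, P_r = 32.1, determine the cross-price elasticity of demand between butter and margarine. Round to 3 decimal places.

At the given point, x = 60.2 − 4.91(11) + 0.026(8600) + 3.75(32.1) = 60.2 − 54.01 + 223.6 + 120.375 = 350.165.
∂x/∂P_r = +3.75, so E_xy = 3.75·(32.1/350.165) ≈ 0.344.
E_xy > 0: the goods are substitutes.

0.344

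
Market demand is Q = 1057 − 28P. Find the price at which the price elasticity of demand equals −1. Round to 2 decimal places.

For linear demand Q = a − bP, E = −bP/(a − bP). |E| = 1 ⇒ bP = a − bP ⇒ P = a/(2b).
P = 1057/(2·28) ≈ 18.88.

18.88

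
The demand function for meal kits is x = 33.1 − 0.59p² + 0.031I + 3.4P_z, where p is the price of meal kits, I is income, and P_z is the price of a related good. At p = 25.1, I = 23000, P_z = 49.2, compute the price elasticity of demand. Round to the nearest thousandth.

-1.372

Substituting, x = 33.1 − 0.59(25.1)² + 0.031(23000) + 3.4(49.2) = 33.1 − 371.7059 + 713 + 167.28 = 541.6741.
∂x/∂p = −2·0.59·p = -29.618, so E_p = -29.618·(25.1/541.6741) ≈ -1.372.
|E_p| > 1: demand is elastic.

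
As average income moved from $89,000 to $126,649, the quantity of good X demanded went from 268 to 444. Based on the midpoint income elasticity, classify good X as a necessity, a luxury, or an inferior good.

%ΔQ = (444 − 268)/[(268+444)/2] = 176/356 ≈ 0.4944.
%ΔI = (126,649 − 89,000)/[(89,000+126,649)/2] = 37649/107824.5 ≈ 0.3492.
E_I = %ΔQ/%ΔI ≈ 1.416.
E_I > 1: normal good (luxury).

luxury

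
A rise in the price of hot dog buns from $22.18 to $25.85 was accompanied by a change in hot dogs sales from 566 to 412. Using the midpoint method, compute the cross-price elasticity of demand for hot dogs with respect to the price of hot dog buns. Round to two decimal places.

-2.06

%ΔQ_x = (412 − 566)/[(566+412)/2] = -154/489 ≈ -0.3149.
%ΔP_y = (25.85 − 22.18)/[(22.18+25.85)/2] ≈ 0.1528.
E_xy = -0.3149/0.1528 ≈ -2.06.
E_xy < 0, so hot dogs and hot dog buns are complements.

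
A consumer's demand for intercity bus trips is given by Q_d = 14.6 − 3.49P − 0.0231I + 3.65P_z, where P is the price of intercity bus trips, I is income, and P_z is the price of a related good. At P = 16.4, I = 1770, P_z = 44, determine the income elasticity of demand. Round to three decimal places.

First evaluate Q_d: 14.6 − 3.49(16.4) − 0.0231(1770) + 3.65(44) = 14.6 − 57.236 − 40.887 + 160.6 = 77.077.
∂Q_d/∂I = −0.0231, so E_I = -0.0231·(1770/77.077) ≈ -0.530.
E_I < 0: inferior good.

-0.530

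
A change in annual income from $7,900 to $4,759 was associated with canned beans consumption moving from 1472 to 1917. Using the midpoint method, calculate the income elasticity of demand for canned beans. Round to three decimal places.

-0.529

%ΔQ = (1917 − 1472)/[(1472+1917)/2] = 445/1694.5 ≈ 0.2626.
%ΔI = (4,759 − 7,900)/[(7,900+4,759)/2] = -3141/6329.5 ≈ -0.4962.
E_I = %ΔQ/%ΔI ≈ -0.529.
E_I < 0: inferior good.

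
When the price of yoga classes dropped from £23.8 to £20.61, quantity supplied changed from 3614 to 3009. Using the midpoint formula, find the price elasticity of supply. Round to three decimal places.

1.272

%Δq = (3009 − 3614)/[(3614 + 3009)/2] = -605/3311.5 ≈ -0.1827.
%Δp = (20.61 − 23.8)/[(23.8 + 20.61)/2] = -3.19/22.205 ≈ -0.1437.
Arc elasticity E = %Δq/%Δp ≈ -0.1827/-0.1437 ≈ 1.272.
|E| > 1: supply is elastic over this range.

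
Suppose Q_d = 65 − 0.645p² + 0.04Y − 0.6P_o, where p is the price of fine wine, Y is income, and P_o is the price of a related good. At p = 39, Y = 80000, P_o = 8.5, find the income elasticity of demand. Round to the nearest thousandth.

Substituting, Q_d = 65 − 0.645(39)² + 0.04(80000) − 0.6(8.5) = 65 − 981.045 + 3200 − 5.1 = 2278.855.
∂Q_d/∂Y = +0.04, so E_I = 0.04·(80000/2278.855) ≈ 1.404.
E_I > 1: normal good (luxury).

1.404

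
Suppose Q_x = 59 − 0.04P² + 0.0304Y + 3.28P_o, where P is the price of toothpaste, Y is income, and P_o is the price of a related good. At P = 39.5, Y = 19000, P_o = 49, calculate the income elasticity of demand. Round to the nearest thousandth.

Q_x = 59 − 0.04(39.5)² + 0.0304(19000) + 3.28(49) = 59 − 62.41 + 577.6 + 160.72 = 734.91.
∂Q_x/∂Y = +0.0304, so E_I = 0.0304·(19000/734.91) ≈ 0.786.
E_I ∈ (0,1): normal good (necessity).

0.786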